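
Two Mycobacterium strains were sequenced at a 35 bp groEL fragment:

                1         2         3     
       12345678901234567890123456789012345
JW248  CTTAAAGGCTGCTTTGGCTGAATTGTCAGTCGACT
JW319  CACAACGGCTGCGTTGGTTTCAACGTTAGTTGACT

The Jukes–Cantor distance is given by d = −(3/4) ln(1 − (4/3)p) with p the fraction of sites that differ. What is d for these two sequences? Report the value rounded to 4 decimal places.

The sequences differ at positions 2 (T/A), 3 (T/C), 6 (A/C), 13 (T/G), 18 (C/T), 20 (G/T), 21 (A/C), 23 (T/A), 24 (T/C), 27 (C/T), 31 (C/T).
p = 11/35 = 0.314286.
d = −0.75 · ln(1 − (4/3)·0.314286) = −0.75 · ln(0.580952) = −0.75 · (-0.543087) = 0.4073.

0.4073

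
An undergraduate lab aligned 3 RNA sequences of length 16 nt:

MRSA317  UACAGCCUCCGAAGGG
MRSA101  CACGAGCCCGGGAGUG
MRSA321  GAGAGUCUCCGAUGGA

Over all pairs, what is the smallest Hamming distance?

Pairwise Hamming distances:
  MRSA317 vs MRSA101: 8
  MRSA317 vs MRSA321: 5
  MRSA101 vs MRSA321: 11
The smallest is 5, between MRSA317 and MRSA321.

5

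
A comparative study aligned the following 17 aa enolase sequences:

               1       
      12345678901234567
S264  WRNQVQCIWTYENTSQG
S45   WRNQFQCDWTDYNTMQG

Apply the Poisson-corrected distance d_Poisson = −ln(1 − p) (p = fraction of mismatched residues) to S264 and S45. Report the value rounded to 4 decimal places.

0.3483

Mismatches occur at site 5 (V↔F), site 8 (I↔D), site 11 (Y↔D), site 12 (E↔Y), site 15 (S↔M).
p = 5/17 = 0.294118.
d = −ln(1 − 0.294118) = −ln(0.705882) = 0.3483.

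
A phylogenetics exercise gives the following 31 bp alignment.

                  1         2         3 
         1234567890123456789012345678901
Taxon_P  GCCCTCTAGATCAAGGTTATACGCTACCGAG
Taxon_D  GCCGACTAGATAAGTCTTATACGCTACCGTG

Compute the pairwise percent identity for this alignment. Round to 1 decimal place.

77.4%

Differing sites — 4:C/G; 5:T/A; 12:C/A; 14:A/G; 15:G/T; 16:G/C; 30:A/T.
24 of the 31 sites match, so the percent identity is 24/31 × 100 = 77.4%.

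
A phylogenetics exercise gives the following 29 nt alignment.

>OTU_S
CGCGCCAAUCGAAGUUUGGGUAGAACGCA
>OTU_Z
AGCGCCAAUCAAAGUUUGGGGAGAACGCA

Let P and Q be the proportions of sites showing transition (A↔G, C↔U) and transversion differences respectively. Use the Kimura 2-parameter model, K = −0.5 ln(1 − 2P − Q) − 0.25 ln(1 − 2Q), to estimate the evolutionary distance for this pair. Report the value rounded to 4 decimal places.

Mismatches occur at site 1 (C/A, transversion), site 11 (G/A, transition), site 21 (U/G, transversion).
Of the 3 differences, 1 transition and 2 transversions over 29 sites: P = 1/29 = 0.034483, Q = 2/29 = 0.068966.
d = −0.5·ln(0.862068) − 0.25·ln(0.862068) = −0.5·(-0.148421) − 0.25·(-0.148421) = 0.1113.

0.1113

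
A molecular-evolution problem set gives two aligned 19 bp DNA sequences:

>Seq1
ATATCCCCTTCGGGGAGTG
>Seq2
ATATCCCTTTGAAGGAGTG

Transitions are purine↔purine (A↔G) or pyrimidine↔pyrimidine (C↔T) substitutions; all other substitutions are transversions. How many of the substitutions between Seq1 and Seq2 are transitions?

3

The sequences differ at positions 8 (C/T, transition), 11 (C/G, transversion), 12 (G/A, transition), 13 (G/A, transition).
Of the 4 differences, 3 transitions and 1 transversion, so the answer is 3.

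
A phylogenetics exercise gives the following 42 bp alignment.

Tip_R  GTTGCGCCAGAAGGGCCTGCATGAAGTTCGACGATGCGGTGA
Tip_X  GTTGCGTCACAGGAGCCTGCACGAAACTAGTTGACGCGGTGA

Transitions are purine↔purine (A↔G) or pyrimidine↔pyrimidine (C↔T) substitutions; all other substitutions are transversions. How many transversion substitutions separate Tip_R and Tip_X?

3

The sequences differ at positions 7 (C/T, transition), 10 (G/C, transversion), 12 (A/G, transition), 14 (G/A, transition), 22 (T/C, transition), 26 (G/A, transition), 27 (T/C, transition), 29 (C/A, transversion), 31 (A/T, transversion), 32 (C/T, transition), 35 (T/C, transition).
Of the 11 differences, 8 transitions and 3 transversions, so the answer is 3.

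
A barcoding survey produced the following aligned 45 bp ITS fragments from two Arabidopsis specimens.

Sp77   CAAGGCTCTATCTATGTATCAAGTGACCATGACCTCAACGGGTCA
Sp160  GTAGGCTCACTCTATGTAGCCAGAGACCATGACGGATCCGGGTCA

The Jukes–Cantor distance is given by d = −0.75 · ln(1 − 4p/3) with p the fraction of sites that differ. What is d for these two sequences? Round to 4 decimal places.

0.3295

Differing sites — 1:C/G; 2:A/T; 9:T/A; 10:A/C; 19:T/G; 21:A/C; 24:T/A; 34:C/G; 35:T/G; 36:C/A; 37:A/T; 38:A/C.
p = 12/45 = 0.266667.
d = −0.75 · ln(1 − (4/3)·0.266667) = −0.75 · ln(0.644444) = −0.75 · (-0.439367) = 0.3295.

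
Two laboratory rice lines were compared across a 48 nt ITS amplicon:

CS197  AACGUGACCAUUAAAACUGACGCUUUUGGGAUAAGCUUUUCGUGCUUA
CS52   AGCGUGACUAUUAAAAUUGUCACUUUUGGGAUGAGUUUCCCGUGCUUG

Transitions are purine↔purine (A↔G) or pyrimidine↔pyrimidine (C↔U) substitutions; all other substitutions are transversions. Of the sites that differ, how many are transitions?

The sequences differ at positions 2 (A/G, transition), 9 (C/U, transition), 17 (C/U, transition), 20 (A/U, transversion), 22 (G/A, transition), 33 (A/G, transition), 36 (C/U, transition), 39 (U/C, transition), 40 (U/C, transition), 48 (A/G, transition).
Of the 10 differences, 9 transitions and 1 transversion, so the answer is 9.

9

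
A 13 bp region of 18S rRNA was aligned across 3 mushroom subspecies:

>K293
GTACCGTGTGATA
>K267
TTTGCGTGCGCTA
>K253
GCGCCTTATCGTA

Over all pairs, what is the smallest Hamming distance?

Pairwise Hamming distances:
  K293 vs K267: 5
  K293 vs K253: 6
  K267 vs K253: 9
The smallest is 5, between K293 and K267.

5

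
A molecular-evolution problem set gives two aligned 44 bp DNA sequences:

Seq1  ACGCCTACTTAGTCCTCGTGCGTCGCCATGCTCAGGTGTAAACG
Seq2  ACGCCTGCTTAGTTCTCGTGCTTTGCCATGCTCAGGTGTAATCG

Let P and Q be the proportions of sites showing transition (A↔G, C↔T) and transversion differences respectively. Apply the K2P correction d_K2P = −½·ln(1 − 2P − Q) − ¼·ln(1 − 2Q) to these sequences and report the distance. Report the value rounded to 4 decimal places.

0.1242

Mismatches occur at site 7 (A↔G, transition), site 14 (C↔T, transition), site 22 (G↔T, transversion), site 24 (C↔T, transition), site 42 (A↔T, transversion).
Of the 5 differences, 3 transitions and 2 transversions over 44 sites: P = 3/44 = 0.068182, Q = 2/44 = 0.045455.
d = −0.5·ln(0.818181) − 0.25·ln(0.909090) = −0.5·(-0.200672) − 0.25·(-0.095311) = 0.1242.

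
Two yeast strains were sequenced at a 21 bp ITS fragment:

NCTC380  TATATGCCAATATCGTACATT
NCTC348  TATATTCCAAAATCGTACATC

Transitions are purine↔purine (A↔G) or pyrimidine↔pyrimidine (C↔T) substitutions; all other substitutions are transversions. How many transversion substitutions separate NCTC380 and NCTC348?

Mismatches occur at site 6 (G↔T, transversion), site 11 (T↔A, transversion), site 21 (T↔C, transition).
Of the 3 differences, 1 transition and 2 transversions, so the answer is 2.

2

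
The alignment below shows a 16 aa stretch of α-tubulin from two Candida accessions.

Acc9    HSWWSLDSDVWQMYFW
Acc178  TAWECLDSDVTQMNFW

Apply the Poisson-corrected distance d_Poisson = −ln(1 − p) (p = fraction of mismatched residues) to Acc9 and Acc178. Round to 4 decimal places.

Differing sites — 1:H/T; 2:S/A; 4:W/E; 5:S/C; 11:W/T; 14:Y/N.
p = 6/16 = 0.375000.
d = −ln(1 − 0.375000) = −ln(0.625000) = 0.4700.

0.4700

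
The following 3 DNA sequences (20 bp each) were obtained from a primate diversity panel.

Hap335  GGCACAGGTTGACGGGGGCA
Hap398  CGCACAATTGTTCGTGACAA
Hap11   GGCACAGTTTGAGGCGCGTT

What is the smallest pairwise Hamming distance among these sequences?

Pairwise Hamming distances:
  Hap335 vs Hap398: 10
  Hap335 vs Hap11: 6
  Hap398 vs Hap11: 11
The smallest is 6, between Hap335 and Hap11.

6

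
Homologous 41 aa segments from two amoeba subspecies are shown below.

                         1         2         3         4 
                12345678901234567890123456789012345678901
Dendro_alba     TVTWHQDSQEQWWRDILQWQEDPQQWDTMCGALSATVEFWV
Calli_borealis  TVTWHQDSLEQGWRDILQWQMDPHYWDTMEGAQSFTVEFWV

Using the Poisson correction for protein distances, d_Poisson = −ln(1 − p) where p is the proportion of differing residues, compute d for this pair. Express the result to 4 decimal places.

0.2171

Differing sites — 9:Q/L; 12:W/G; 21:E/M; 24:Q/H; 25:Q/Y; 30:C/E; 33:L/Q; 35:A/F.
p = 8/41 = 0.195122.
d = −ln(1 − 0.195122) = −ln(0.804878) = 0.2171.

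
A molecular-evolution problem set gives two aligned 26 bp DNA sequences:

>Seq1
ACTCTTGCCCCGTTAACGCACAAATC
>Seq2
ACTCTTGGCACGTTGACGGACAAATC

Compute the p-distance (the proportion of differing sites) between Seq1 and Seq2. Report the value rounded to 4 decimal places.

0.1538

Mismatches occur at site 8 (C↔G), site 10 (C↔A), site 15 (A↔G), site 19 (C↔G).
There are 4 differences over 26 sites, so p = 4/26 = 0.1538.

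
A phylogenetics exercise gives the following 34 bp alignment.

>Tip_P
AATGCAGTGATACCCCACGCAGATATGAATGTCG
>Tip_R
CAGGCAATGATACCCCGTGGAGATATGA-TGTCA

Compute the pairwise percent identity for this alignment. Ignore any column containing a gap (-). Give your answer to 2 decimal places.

Excluding the 1 gap column leaves 33 comparable sites.
The sequences differ at positions 1 (A/C), 3 (T/G), 7 (G/A), 17 (A/G), 18 (C/T), 20 (C/G), 34 (G/A).
26 of the 33 comparable sites match, so the percent identity is 26/33 × 100 = 78.79%.

78.79%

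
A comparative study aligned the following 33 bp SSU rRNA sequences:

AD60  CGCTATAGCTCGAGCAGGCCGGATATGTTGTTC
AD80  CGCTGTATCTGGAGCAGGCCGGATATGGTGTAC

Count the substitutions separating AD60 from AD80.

5

The sequences differ at positions 5 (A/G), 8 (G/T), 11 (C/G), 28 (T/G), 32 (T/A).
That gives 5 mismatches out of 33 aligned sites, so the Hamming distance is 5.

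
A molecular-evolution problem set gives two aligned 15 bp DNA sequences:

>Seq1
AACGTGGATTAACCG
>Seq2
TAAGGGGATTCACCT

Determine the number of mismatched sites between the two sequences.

Differing sites — 1:A/T; 3:C/A; 5:T/G; 11:A/C; 15:G/T.
That gives 5 mismatches out of 15 aligned sites, so the Hamming distance is 5.

5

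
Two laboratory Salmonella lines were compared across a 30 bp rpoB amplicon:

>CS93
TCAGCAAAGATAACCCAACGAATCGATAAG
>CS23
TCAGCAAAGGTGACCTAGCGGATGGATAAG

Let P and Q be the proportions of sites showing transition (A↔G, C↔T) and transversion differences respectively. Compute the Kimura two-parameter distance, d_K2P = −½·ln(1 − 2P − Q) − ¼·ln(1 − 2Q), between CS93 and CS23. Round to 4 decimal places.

0.2456

The sequences differ at positions 10 (A/G, transition), 12 (A/G, transition), 16 (C/T, transition), 18 (A/G, transition), 21 (A/G, transition), 24 (C/G, transversion).
Of the 6 differences, 5 transitions and 1 transversion over 30 sites: P = 5/30 = 0.166667, Q = 1/30 = 0.033333.
d = −0.5·ln(0.633333) − 0.25·ln(0.933334) = −0.5·(-0.456759) − 0.25·(-0.068992) = 0.2456.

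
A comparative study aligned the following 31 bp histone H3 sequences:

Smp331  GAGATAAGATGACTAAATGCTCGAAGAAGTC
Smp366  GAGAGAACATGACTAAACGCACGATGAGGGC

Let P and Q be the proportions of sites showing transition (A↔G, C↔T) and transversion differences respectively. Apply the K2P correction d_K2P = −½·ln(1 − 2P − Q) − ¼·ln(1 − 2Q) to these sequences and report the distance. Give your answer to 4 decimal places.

The sequences differ at positions 5 (T/G, transversion), 8 (G/C, transversion), 18 (T/C, transition), 21 (T/A, transversion), 25 (A/T, transversion), 28 (A/G, transition), 30 (T/G, transversion).
Of the 7 differences, 2 transitions and 5 transversions over 31 sites: P = 2/31 = 0.064516, Q = 5/31 = 0.161290.
d = −0.5·ln(0.709678) − 0.25·ln(0.677420) = −0.5·(-0.342944) − 0.25·(-0.389464) = 0.2688.

0.2688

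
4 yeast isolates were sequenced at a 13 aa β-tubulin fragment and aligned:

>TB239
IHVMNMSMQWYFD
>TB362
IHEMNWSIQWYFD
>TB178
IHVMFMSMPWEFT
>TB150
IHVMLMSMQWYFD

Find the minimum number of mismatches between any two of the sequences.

1

Pairwise Hamming distances:
  TB239 vs TB362: 3
  TB239 vs TB178: 4
  TB239 vs TB150: 1
  TB362 vs TB178: 7
  TB362 vs TB150: 4
  TB178 vs TB150: 4
The smallest is 1, between TB239 and TB150.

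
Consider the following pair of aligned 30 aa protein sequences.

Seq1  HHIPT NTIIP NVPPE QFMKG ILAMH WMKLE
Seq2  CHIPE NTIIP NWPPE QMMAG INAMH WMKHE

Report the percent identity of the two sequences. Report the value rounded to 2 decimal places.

76.67%

Mismatches occur at site 1 (H→C), site 5 (T→E), site 12 (V→W), site 17 (F→M), site 19 (K→A), site 22 (L→N), site 29 (L→H).
23 of the 30 sites match, so the percent identity is 23/30 × 100 = 76.67%.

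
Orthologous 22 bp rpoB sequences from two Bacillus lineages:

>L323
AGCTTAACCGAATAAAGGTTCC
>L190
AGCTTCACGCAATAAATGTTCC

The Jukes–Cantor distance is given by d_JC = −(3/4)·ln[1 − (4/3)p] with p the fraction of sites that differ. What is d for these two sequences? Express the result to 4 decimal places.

Differing sites — 6:A/C; 9:C/G; 10:G/C; 17:G/T.
p = 4/22 = 0.181818.
d = −0.75 · ln(1 − (4/3)·0.181818) = −0.75 · ln(0.757576) = −0.75 · (-0.277631) = 0.2082.

0.2082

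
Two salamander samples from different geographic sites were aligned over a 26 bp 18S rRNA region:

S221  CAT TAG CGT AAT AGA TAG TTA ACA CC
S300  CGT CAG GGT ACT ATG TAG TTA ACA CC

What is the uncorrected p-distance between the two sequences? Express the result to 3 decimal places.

Differing sites — 2:A/G; 4:T/C; 7:C/G; 11:A/C; 14:G/T; 15:A/G.
There are 6 differences over 26 sites, so p = 6/26 = 0.231.

0.231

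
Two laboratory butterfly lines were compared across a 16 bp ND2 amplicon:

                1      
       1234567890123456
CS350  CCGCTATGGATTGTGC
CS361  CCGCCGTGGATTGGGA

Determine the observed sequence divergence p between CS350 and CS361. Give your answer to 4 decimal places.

0.2500

Differing sites — 5:T/C; 6:A/G; 14:T/G; 16:C/A.
There are 4 differences over 16 sites, so p = 4/16 = 0.2500.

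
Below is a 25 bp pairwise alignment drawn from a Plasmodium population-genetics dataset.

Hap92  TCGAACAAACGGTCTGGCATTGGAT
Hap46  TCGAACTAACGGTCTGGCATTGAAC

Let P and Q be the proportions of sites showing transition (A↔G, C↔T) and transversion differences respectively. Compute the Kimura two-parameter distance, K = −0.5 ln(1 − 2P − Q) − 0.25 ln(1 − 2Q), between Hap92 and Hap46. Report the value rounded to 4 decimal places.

The sequences differ at positions 7 (A/T, transversion), 23 (G/A, transition), 25 (T/C, transition).
Of the 3 differences, 2 transitions and 1 transversion over 25 sites: P = 2/25 = 0.080000, Q = 1/25 = 0.040000.
d = −0.5·ln(0.800000) − 0.25·ln(0.920000) = −0.5·(-0.223144) − 0.25·(-0.083382) = 0.1324.

0.1324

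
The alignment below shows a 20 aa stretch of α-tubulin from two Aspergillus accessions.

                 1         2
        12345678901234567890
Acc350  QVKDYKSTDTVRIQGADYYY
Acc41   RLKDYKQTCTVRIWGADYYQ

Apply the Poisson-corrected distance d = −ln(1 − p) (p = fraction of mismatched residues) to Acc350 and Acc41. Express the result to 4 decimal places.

Differing sites — 1:Q/R; 2:V/L; 7:S/Q; 9:D/C; 14:Q/W; 20:Y/Q.
p = 6/20 = 0.300000.
d = −ln(1 − 0.300000) = −ln(0.700000) = 0.3567.

0.3567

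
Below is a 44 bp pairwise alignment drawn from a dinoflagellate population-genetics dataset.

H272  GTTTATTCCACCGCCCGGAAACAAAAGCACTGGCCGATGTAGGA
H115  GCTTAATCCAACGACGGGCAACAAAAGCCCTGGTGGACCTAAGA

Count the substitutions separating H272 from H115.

Mismatches occur at site 2 (T→C), site 6 (T→A), site 11 (C→A), site 14 (C→A), site 16 (C→G), site 19 (A→C), site 29 (A→C), site 34 (C→T), site 35 (C→G), site 38 (T→C), site 39 (G→C), site 42 (G→A).
That gives 12 mismatches out of 44 aligned sites, so the Hamming distance is 12.

12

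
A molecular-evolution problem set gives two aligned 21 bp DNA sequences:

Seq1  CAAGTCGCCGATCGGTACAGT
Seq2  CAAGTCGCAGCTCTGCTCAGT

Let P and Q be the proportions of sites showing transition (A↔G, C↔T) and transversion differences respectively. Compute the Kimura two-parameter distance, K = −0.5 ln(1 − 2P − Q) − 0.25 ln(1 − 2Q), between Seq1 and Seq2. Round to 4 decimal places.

0.2881

The sequences differ at positions 9 (C/A, transversion), 11 (A/C, transversion), 14 (G/T, transversion), 16 (T/C, transition), 17 (A/T, transversion).
Of the 5 differences, 1 transition and 4 transversions over 21 sites: P = 1/21 = 0.047619, Q = 4/21 = 0.190476.
d = −0.5·ln(0.714286) − 0.25·ln(0.619048) = −0.5·(-0.336472) − 0.25·(-0.479572) = 0.2881.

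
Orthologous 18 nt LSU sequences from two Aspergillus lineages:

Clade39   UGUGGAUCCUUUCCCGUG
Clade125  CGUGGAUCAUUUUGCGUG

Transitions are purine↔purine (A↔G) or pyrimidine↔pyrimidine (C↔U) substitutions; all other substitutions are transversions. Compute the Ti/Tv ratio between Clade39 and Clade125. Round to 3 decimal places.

1.000

The sequences differ at positions 1 (U/C, transition), 9 (C/A, transversion), 13 (C/U, transition), 14 (C/G, transversion).
Of the 4 differences, 2 transitions and 2 transversions, so Ti/Tv = 2/2 = 1.000.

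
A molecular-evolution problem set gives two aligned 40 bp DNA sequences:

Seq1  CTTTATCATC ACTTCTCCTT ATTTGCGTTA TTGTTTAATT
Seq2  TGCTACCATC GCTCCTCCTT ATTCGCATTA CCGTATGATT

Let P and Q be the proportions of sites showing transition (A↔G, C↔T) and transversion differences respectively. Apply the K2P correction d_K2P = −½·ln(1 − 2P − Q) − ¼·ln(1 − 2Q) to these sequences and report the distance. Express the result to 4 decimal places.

0.4256

Differing sites — 1:C/T (Ti); 2:T/G (Tv); 3:T/C (Ti); 6:T/C (Ti); 11:A/G (Ti); 14:T/C (Ti); 24:T/C (Ti); 27:G/A (Ti); 31:T/C (Ti); 32:T/C (Ti); 35:T/A (Tv); 37:A/G (Ti).
Of the 12 differences, 10 transitions and 2 transversions over 40 sites: P = 10/40 = 0.250000, Q = 2/40 = 0.050000.
d = −0.5·ln(0.450000) − 0.25·ln(0.900000) = −0.5·(-0.798508) − 0.25·(-0.105361) = 0.4256.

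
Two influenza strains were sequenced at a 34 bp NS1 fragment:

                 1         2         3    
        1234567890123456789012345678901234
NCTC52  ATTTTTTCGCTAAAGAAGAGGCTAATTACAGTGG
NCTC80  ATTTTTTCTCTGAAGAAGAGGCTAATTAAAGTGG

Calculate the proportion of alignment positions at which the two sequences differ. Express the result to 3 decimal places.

Differing sites — 9:G/T; 12:A/G; 29:C/A.
There are 3 differences over 34 sites, so p = 3/34 = 0.088.

0.088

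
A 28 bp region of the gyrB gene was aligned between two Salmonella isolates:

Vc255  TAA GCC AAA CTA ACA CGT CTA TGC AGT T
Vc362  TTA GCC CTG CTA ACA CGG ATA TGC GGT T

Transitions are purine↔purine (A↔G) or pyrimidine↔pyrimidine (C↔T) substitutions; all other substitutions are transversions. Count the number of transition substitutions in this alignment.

2

Differing sites — 2:A/T (Tv); 7:A/C (Tv); 8:A/T (Tv); 9:A/G (Ti); 18:T/G (Tv); 19:C/A (Tv); 25:A/G (Ti).
Of the 7 differences, 2 transitions and 5 transversions, so the answer is 2.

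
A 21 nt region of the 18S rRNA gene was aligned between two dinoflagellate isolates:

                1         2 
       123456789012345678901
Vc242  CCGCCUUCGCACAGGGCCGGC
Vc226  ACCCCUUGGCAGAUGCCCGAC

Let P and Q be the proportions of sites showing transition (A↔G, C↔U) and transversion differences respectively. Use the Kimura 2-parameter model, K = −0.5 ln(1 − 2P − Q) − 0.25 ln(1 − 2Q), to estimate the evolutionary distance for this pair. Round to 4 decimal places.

0.4516

Differing sites — 1:C/A (Tv); 3:G/C (Tv); 8:C/G (Tv); 12:C/G (Tv); 14:G/U (Tv); 16:G/C (Tv); 20:G/A (Ti).
Of the 7 differences, 1 transition and 6 transversions over 21 sites: P = 1/21 = 0.047619, Q = 6/21 = 0.285714.
d = −0.5·ln(0.619048) − 0.25·ln(0.428572) = −0.5·(-0.479572) − 0.25·(-0.847297) = 0.4516.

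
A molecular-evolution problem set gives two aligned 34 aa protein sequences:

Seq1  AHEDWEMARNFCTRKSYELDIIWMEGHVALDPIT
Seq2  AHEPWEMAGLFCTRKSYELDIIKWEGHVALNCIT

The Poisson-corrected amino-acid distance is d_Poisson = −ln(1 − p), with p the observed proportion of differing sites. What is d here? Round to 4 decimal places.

0.2305

Differing sites — 4:D/P; 9:R/G; 10:N/L; 23:W/K; 24:M/W; 31:D/N; 32:P/C.
p = 7/34 = 0.205882.
d = −ln(1 − 0.205882) = −ln(0.794118) = 0.2305.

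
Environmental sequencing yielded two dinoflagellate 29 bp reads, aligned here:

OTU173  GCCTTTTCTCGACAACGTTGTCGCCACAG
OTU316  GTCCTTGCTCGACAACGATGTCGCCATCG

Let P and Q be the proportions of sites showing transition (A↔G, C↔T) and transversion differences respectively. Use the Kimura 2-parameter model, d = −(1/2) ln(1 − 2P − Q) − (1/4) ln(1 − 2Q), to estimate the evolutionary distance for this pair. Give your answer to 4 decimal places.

0.2437

Differing sites — 2:C/T (Ti); 4:T/C (Ti); 7:T/G (Tv); 18:T/A (Tv); 27:C/T (Ti); 28:A/C (Tv).
Of the 6 differences, 3 transitions and 3 transversions over 29 sites: P = 3/29 = 0.103448, Q = 3/29 = 0.103448.
d = −0.5·ln(0.689656) − 0.25·ln(0.793104) = −0.5·(-0.371562) − 0.25·(-0.231801) = 0.2437.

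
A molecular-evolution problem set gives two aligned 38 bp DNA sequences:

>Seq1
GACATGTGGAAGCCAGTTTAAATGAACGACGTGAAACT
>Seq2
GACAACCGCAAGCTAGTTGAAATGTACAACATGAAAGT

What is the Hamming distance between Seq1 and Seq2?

10

The sequences differ at positions 5 (T/A), 6 (G/C), 7 (T/C), 9 (G/C), 14 (C/T), 19 (T/G), 25 (A/T), 28 (G/A), 31 (G/A), 37 (C/G).
That gives 10 mismatches out of 38 aligned sites, so the Hamming distance is 10.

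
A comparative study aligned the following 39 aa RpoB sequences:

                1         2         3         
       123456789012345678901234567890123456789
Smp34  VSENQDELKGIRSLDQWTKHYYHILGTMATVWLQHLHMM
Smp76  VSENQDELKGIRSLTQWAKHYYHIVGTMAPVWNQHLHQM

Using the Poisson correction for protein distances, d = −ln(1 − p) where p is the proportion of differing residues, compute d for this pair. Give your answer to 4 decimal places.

0.1671

Differing sites — 15:D/T; 18:T/A; 25:L/V; 30:T/P; 33:L/N; 38:M/Q.
p = 6/39 = 0.153846.
d = −ln(1 − 0.153846) = −ln(0.846154) = 0.1671.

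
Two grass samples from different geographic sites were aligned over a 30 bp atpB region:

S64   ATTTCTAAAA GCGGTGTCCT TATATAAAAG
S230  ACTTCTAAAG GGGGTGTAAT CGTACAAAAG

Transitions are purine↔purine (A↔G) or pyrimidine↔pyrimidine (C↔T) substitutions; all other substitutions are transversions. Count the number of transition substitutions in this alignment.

Differing sites — 2:T/C (Ti); 10:A/G (Ti); 12:C/G (Tv); 18:C/A (Tv); 19:C/A (Tv); 21:T/C (Ti); 22:A/G (Ti); 25:T/C (Ti).
Of the 8 differences, 5 transitions and 3 transversions, so the answer is 5.

5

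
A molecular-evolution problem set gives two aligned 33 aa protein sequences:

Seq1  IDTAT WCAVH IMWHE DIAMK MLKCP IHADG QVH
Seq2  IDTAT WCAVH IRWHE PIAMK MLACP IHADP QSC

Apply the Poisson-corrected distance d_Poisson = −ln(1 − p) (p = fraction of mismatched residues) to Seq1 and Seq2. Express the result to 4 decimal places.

0.2007

The sequences differ at positions 12 (M/R), 16 (D/P), 23 (K/A), 30 (G/P), 32 (V/S), 33 (H/C).
p = 6/33 = 0.181818.
d = −ln(1 − 0.181818) = −ln(0.818182) = 0.2007.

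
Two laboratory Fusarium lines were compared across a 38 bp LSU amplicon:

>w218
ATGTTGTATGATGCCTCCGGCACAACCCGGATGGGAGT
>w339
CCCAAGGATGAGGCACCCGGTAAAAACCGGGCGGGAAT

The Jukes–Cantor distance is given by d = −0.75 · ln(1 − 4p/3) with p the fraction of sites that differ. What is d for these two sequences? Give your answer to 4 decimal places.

0.5604

Differing sites — 1:A/C; 2:T/C; 3:G/C; 4:T/A; 5:T/A; 7:T/G; 12:T/G; 15:C/A; 16:T/C; 21:C/T; 23:C/A; 26:C/A; 31:A/G; 32:T/C; 37:G/A.
p = 15/38 = 0.394737.
d = −0.75 · ln(1 − (4/3)·0.394737) = −0.75 · ln(0.473684) = −0.75 · (-0.747215) = 0.5604.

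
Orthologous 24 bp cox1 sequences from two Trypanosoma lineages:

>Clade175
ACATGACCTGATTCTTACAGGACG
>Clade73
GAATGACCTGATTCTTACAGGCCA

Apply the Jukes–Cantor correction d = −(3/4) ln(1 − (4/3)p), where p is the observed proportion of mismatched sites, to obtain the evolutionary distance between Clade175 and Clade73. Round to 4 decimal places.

0.1885

Differing sites — 1:A/G; 2:C/A; 22:A/C; 24:G/A.
p = 4/24 = 0.166667.
d = −0.75 · ln(1 − (4/3)·0.166667) = −0.75 · ln(0.777777) = −0.75 · (-0.251315) = 0.1885.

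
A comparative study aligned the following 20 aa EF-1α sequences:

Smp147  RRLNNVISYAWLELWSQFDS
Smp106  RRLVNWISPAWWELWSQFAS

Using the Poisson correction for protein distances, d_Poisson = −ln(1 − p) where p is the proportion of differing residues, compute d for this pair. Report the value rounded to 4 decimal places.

0.2877

Differing sites — 4:N/V; 6:V/W; 9:Y/P; 12:L/W; 19:D/A.
p = 5/20 = 0.250000.
d = −ln(1 − 0.250000) = −ln(0.750000) = 0.2877.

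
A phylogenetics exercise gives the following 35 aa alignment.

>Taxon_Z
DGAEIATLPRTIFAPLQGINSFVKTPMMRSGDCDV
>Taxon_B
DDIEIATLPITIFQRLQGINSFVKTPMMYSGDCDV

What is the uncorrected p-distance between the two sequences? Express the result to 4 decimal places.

0.1714

The sequences differ at positions 2 (G/D), 3 (A/I), 10 (R/I), 14 (A/Q), 15 (P/R), 29 (R/Y).
There are 6 differences over 35 sites, so p = 6/35 = 0.1714.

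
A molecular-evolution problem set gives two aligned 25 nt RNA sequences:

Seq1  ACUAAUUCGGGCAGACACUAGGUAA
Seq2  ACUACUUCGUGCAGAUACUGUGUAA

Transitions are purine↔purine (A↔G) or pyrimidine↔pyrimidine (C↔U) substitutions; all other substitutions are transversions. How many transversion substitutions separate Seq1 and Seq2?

3

Mismatches occur at site 5 (A↔C, transversion), site 10 (G↔U, transversion), site 16 (C↔U, transition), site 20 (A↔G, transition), site 21 (G↔U, transversion).
Of the 5 differences, 2 transitions and 3 transversions, so the answer is 3.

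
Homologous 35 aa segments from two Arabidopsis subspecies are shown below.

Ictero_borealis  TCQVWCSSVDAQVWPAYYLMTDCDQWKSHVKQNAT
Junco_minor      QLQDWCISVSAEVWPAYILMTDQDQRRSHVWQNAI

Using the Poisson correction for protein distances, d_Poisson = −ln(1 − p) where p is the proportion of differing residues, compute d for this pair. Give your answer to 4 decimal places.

Mismatches occur at site 1 (T→Q), site 2 (C→L), site 4 (V→D), site 7 (S→I), site 10 (D→S), site 12 (Q→E), site 18 (Y→I), site 23 (C→Q), site 26 (W→R), site 27 (K→R), site 31 (K→W), site 35 (T→I).
p = 12/35 = 0.342857.
d = −ln(1 − 0.342857) = −ln(0.657143) = 0.4199.

0.4199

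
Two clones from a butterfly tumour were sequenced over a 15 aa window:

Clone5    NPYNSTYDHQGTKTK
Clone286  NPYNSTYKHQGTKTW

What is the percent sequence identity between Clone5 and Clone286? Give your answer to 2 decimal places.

Mismatches occur at site 8 (D→K), site 15 (K→W).
13 of the 15 sites match, so the percent identity is 13/15 × 100 = 86.67%.

86.67%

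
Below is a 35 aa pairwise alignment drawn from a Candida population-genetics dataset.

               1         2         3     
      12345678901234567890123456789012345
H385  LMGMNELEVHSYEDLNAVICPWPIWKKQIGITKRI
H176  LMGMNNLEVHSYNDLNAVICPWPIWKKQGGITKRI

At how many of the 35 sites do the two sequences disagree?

3

Mismatches occur at site 6 (E→N), site 13 (E→N), site 29 (I→G).
That gives 3 mismatches out of 35 aligned sites, so the Hamming distance is 3.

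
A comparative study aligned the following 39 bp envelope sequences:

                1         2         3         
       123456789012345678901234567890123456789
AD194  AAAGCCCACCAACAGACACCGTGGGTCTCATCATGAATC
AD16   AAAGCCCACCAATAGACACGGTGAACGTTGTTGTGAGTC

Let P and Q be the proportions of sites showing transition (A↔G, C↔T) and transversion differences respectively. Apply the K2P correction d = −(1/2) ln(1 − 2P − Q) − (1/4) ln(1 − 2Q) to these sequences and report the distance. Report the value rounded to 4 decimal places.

Mismatches occur at site 13 (C/T, transition), site 20 (C/G, transversion), site 24 (G/A, transition), site 25 (G/A, transition), site 26 (T/C, transition), site 27 (C/G, transversion), site 29 (C/T, transition), site 30 (A/G, transition), site 32 (C/T, transition), site 33 (A/G, transition), site 37 (A/G, transition).
Of the 11 differences, 9 transitions and 2 transversions over 39 sites: P = 9/39 = 0.230769, Q = 2/39 = 0.051282.
d = −0.5·ln(0.487180) − 0.25·ln(0.897436) = −0.5·(-0.719122) − 0.25·(-0.108213) = 0.3866.

0.3866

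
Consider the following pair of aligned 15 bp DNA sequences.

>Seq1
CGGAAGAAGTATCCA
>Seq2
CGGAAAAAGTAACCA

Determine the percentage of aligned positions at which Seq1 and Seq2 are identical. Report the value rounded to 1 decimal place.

The sequences differ at positions 6 (G/A), 12 (T/A).
13 of the 15 sites match, so the percent identity is 13/15 × 100 = 86.7%.

86.7%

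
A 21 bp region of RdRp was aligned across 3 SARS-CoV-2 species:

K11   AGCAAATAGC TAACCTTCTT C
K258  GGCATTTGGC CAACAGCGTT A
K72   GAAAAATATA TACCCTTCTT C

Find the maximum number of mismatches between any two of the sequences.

Pairwise Hamming distances:
  K11 vs K258: 10
  K11 vs K72: 6
  K258 vs K72: 14
The largest is 14, between K258 and K72.

14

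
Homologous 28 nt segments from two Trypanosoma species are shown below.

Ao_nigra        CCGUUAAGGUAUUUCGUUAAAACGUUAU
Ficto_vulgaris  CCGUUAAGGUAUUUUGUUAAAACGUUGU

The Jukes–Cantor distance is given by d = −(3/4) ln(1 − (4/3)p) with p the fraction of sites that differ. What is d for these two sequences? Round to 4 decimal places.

Mismatches occur at site 15 (C↔U), site 27 (A↔G).
p = 2/28 = 0.071429.
d = −0.75 · ln(1 − (4/3)·0.071429) = −0.75 · ln(0.904761) = −0.75 · (-0.100084) = 0.0751.

0.0751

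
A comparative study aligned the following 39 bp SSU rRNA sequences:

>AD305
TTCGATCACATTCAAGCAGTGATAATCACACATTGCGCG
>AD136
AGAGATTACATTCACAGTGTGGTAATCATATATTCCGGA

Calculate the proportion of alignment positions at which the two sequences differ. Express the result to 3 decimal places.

0.359

The sequences differ at positions 1 (T/A), 2 (T/G), 3 (C/A), 7 (C/T), 15 (A/C), 16 (G/A), 17 (C/G), 18 (A/T), 22 (A/G), 29 (C/T), 31 (C/T), 35 (G/C), 38 (C/G), 39 (G/A).
There are 14 differences over 39 sites, so p = 14/39 = 0.359.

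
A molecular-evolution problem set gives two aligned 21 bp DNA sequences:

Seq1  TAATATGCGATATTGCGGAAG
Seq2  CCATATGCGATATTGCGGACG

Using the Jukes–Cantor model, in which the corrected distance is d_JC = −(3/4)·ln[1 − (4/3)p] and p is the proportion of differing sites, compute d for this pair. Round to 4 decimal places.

0.1585

Mismatches occur at site 1 (T/C), site 2 (A/C), site 20 (A/C).
p = 3/21 = 0.142857.
d = −0.75 · ln(1 − (4/3)·0.142857) = −0.75 · ln(0.809524) = −0.75 · (-0.211309) = 0.1585.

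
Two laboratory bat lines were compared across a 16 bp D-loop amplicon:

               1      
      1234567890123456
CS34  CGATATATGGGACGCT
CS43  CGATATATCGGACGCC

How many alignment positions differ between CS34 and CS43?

The sequences differ at positions 9 (G/C), 16 (T/C).
That gives 2 mismatches out of 16 aligned sites, so the Hamming distance is 2.

2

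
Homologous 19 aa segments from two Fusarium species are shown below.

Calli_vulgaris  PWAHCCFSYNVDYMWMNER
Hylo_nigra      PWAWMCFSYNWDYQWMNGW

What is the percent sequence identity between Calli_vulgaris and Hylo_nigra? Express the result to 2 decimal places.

Differing sites — 4:H/W; 5:C/M; 11:V/W; 14:M/Q; 18:E/G; 19:R/W.
13 of the 19 sites match, so the percent identity is 13/19 × 100 = 68.42%.

68.42%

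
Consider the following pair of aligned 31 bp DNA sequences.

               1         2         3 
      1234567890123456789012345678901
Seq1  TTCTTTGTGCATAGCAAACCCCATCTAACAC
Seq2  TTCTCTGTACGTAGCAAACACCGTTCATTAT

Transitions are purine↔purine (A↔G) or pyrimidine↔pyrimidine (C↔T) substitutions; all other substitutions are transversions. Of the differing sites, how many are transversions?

2

Mismatches occur at site 5 (T/C, transition), site 9 (G/A, transition), site 11 (A/G, transition), site 20 (C/A, transversion), site 23 (A/G, transition), site 25 (C/T, transition), site 26 (T/C, transition), site 28 (A/T, transversion), site 29 (C/T, transition), site 31 (C/T, transition).
Of the 10 differences, 8 transitions and 2 transversions, so the answer is 2.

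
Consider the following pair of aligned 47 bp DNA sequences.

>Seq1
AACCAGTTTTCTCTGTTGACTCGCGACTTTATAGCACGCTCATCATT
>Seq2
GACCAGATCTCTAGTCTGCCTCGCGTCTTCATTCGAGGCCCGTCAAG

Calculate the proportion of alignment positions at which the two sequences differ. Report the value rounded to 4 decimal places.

0.3830

Differing sites — 1:A/G; 7:T/A; 9:T/C; 13:C/A; 14:T/G; 15:G/T; 16:T/C; 19:A/C; 26:A/T; 30:T/C; 33:A/T; 34:G/C; 35:C/G; 37:C/G; 40:T/C; 42:A/G; 46:T/A; 47:T/G.
There are 18 differences over 47 sites, so p = 18/47 = 0.3830.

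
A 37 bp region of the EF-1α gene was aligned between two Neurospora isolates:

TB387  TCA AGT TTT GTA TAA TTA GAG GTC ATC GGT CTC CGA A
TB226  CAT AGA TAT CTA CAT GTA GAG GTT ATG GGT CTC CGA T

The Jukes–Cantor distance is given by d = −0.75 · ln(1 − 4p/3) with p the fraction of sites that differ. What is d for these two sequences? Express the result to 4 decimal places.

Differing sites — 1:T/C; 2:C/A; 3:A/T; 6:T/A; 8:T/A; 10:G/C; 13:T/C; 15:A/T; 16:T/G; 24:C/T; 27:C/G; 37:A/T.
p = 12/37 = 0.324324.
d = −0.75 · ln(1 − (4/3)·0.324324) = −0.75 · ln(0.567568) = −0.75 · (-0.566395) = 0.4248.

0.4248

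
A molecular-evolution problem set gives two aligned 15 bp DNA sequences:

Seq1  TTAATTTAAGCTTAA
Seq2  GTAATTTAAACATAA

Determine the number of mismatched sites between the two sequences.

The sequences differ at positions 1 (T/G), 10 (G/A), 12 (T/A).
That gives 3 mismatches out of 15 aligned sites, so the Hamming distance is 3.

3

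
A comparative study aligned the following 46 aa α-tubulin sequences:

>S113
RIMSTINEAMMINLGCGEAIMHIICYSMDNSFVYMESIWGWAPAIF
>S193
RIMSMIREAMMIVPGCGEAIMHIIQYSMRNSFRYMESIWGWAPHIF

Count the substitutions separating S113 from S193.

Mismatches occur at site 5 (T→M), site 7 (N→R), site 13 (N→V), site 14 (L→P), site 25 (C→Q), site 29 (D→R), site 33 (V→R), site 44 (A→H).
That gives 8 mismatches out of 46 aligned sites, so the Hamming distance is 8.

8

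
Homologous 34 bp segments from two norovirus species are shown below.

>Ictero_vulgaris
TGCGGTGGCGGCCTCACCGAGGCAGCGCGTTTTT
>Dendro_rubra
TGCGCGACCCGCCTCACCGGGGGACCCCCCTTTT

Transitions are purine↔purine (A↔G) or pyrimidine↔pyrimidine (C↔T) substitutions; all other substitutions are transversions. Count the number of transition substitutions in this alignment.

3

The sequences differ at positions 5 (G/C, transversion), 6 (T/G, transversion), 7 (G/A, transition), 8 (G/C, transversion), 10 (G/C, transversion), 20 (A/G, transition), 23 (C/G, transversion), 25 (G/C, transversion), 27 (G/C, transversion), 29 (G/C, transversion), 30 (T/C, transition).
Of the 11 differences, 3 transitions and 8 transversions, so the answer is 3.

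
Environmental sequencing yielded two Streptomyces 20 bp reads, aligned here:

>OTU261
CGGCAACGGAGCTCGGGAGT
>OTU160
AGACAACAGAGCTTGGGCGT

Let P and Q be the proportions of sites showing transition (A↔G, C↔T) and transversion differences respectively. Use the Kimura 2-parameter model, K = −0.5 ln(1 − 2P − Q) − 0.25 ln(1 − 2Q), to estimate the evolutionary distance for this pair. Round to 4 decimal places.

0.3112

Differing sites — 1:C/A (Tv); 3:G/A (Ti); 8:G/A (Ti); 14:C/T (Ti); 18:A/C (Tv).
Of the 5 differences, 3 transitions and 2 transversions over 20 sites: P = 3/20 = 0.150000, Q = 2/20 = 0.100000.
d = −0.5·ln(0.600000) − 0.25·ln(0.800000) = −0.5·(-0.510826) − 0.25·(-0.223144) = 0.3112.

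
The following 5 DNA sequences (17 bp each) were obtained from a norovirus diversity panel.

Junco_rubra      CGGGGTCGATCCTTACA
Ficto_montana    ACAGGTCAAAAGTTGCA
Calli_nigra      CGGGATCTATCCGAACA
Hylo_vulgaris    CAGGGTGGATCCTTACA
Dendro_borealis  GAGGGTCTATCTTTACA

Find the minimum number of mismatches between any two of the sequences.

2

Pairwise Hamming distances:
  Junco_rubra vs Ficto_montana: 8
  Junco_rubra vs Calli_nigra: 4
  Junco_rubra vs Hylo_vulgaris: 2
  Junco_rubra vs Dendro_borealis: 4
  Ficto_montana vs Calli_nigra: 11
  Ficto_montana vs Hylo_vulgaris: 9
  Ficto_montana vs Dendro_borealis: 8
  Calli_nigra vs Hylo_vulgaris: 6
  Calli_nigra vs Dendro_borealis: 6
  Hylo_vulgaris vs Dendro_borealis: 4
The smallest is 2, between Junco_rubra and Hylo_vulgaris.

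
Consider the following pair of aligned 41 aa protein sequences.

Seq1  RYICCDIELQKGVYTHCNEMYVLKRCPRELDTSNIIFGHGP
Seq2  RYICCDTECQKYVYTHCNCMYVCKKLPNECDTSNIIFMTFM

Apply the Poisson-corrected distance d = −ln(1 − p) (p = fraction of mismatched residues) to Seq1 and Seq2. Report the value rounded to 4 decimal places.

Mismatches occur at site 7 (I→T), site 9 (L→C), site 12 (G→Y), site 19 (E→C), site 23 (L→C), site 25 (R→K), site 26 (C→L), site 28 (R→N), site 30 (L→C), site 38 (G→M), site 39 (H→T), site 40 (G→F), site 41 (P→M).
p = 13/41 = 0.317073.
d = −ln(1 − 0.317073) = −ln(0.682927) = 0.3814.

0.3814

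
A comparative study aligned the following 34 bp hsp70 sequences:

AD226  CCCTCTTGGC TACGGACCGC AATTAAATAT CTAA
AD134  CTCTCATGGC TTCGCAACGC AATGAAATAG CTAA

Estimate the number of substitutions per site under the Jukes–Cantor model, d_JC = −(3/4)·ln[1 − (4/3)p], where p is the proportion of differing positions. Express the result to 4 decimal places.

The sequences differ at positions 2 (C/T), 6 (T/A), 12 (A/T), 15 (G/C), 17 (C/A), 24 (T/G), 30 (T/G).
p = 7/34 = 0.205882.
d = −0.75 · ln(1 − (4/3)·0.205882) = −0.75 · ln(0.725491) = −0.75 · (-0.320907) = 0.2407.

0.2407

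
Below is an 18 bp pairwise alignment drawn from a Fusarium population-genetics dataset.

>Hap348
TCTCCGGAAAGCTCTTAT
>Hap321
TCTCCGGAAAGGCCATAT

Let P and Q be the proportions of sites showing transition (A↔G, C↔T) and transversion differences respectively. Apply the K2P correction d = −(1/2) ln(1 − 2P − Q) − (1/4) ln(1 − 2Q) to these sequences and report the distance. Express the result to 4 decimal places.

Differing sites — 12:C/G (Tv); 13:T/C (Ti); 15:T/A (Tv).
Of the 3 differences, 1 transition and 2 transversions over 18 sites: P = 1/18 = 0.055556, Q = 2/18 = 0.111111.
d = −0.5·ln(0.777777) − 0.25·ln(0.777778) = −0.5·(-0.251315) − 0.25·(-0.251314) = 0.1885.

0.1885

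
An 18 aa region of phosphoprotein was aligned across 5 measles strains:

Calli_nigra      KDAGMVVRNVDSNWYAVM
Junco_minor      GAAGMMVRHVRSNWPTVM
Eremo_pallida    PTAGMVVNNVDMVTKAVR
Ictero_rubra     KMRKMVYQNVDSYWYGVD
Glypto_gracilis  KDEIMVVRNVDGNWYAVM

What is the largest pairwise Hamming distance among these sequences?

13

Pairwise Hamming distances:
  Calli_nigra vs Junco_minor: 7
  Calli_nigra vs Eremo_pallida: 8
  Calli_nigra vs Ictero_rubra: 8
  Calli_nigra vs Glypto_gracilis: 3
  Junco_minor vs Eremo_pallida: 12
  Junco_minor vs Ictero_rubra: 13
  Junco_minor vs Glypto_gracilis: 10
  Eremo_pallida vs Ictero_rubra: 12
  Eremo_pallida vs Glypto_gracilis: 10
  Ictero_rubra vs Glypto_gracilis: 9
The largest is 13, between Junco_minor and Ictero_rubra.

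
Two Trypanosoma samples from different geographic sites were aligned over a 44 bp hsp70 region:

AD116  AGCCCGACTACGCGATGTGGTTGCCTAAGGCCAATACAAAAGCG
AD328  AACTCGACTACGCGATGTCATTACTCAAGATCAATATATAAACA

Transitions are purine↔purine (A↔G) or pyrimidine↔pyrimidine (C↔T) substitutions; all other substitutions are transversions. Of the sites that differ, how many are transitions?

Differing sites — 2:G/A (Ti); 4:C/T (Ti); 19:G/C (Tv); 20:G/A (Ti); 23:G/A (Ti); 25:C/T (Ti); 26:T/C (Ti); 30:G/A (Ti); 31:C/T (Ti); 37:C/T (Ti); 39:A/T (Tv); 42:G/A (Ti); 44:G/A (Ti).
Of the 13 differences, 11 transitions and 2 transversions, so the answer is 11.

11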